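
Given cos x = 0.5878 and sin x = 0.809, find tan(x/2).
tan(x/2) = sin x / (1 + cos x) = 0.5095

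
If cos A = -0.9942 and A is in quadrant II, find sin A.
sin A = 0.1075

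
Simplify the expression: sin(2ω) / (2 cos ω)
sin(2ω) / (2 cos ω) = sin ω (using Double angle)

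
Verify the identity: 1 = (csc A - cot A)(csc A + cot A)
RHS = csc²A - cot²A = (1 + cot²A) - cot²A = 1 = LHS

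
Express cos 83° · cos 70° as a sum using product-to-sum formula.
cos 83° cos 70° = (1/2)[cos(83°-70°) + cos(83°+70°)]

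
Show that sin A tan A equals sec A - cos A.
RHS = 1/cos A - cos A = (1 - cos²A)/cos A = sin²A/cos A = sin A · (sin A/cos A) = sin A tan A = LHS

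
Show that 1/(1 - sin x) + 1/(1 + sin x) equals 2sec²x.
LHS = [(1 + sin x) + (1 - sin x)] / [(1 - sin x)(1 + sin x)] = 2/(1 - sin²x) = 2/cos²x = 2sec²x = RHS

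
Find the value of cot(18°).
cot(18°) = 3.078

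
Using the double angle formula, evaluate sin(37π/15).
sin(37π/15) = 2 sin 37π/30 cos 37π/30 = 0.9945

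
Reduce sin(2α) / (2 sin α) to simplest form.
sin(2α) / (2 sin α) = cos α (using Double angle)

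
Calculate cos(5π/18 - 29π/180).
cos(5π/18 - 29π/180) = cos 5π/18 cos 29π/180 + sin 5π/18 sin 29π/180 = 0.9336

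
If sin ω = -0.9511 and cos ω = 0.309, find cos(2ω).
cos(2ω) = cos²ω - sin²ω = -0.8091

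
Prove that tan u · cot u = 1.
LHS = (sin u/cos u) · (cos u/sin u) = 1 = RHS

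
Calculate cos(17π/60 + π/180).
cos(17π/60 + π/180) = cos 17π/60 cos π/180 - sin 17π/60 sin π/180 = 0.6157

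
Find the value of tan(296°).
tan(296°) = -2.05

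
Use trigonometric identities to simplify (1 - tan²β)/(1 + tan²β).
(1 - tan²β)/(1 + tan²β) = cos(2β) (using Double angle)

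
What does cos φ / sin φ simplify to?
cos φ / sin φ = cot φ (using Quotient identity)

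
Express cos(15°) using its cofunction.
cos(15°) = sin(90° - 15°) = sin(75°)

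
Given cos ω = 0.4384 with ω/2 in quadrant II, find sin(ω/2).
sin(ω/2) = ±√((1 - cos ω)/2); positive since ω/2 ∈ QII, so sin(ω/2) = 0.5299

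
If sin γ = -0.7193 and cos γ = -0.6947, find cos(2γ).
cos(2γ) = cos²γ - sin²γ = -0.03478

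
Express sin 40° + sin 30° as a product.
sin 40° + sin 30° = 2 sin(35°) cos(5°)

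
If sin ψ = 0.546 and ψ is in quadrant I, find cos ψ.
cos ψ = 0.8378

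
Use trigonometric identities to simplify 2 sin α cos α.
2 sin α cos α = sin(2α) (using Double angle)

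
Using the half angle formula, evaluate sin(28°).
sin(28°) = √((1 - cos 56°)/2) = 0.4695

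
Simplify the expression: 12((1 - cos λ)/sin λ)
12((1 - cos λ)/sin λ) = 12(tan(λ/2)) (using Half angle)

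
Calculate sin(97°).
sin(97°) = 0.9925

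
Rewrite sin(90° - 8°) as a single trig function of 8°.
sin(90° - 8°) = cos(8°)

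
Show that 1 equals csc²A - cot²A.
RHS = 1/sin²A - cos²A/sin²A = (1 - cos²A)/sin²A = sin²A/sin²A = 1 = LHS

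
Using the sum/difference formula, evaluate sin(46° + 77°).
sin(46° + 77°) = sin 46° cos 77° + cos 46° sin 77° = 0.8387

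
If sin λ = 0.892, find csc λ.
csc λ = 1/sin λ = 1.121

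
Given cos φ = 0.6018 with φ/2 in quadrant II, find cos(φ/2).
cos(φ/2) = ±√((1 + cos φ)/2); negative since φ/2 ∈ QII, so cos(φ/2) = -0.8949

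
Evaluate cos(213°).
cos(213°) = -0.8387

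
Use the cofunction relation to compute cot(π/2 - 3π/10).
cot(π/2 - 3π/10) = tan(3π/10) = 1.376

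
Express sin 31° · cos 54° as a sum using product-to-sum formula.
sin 31° cos 54° = (1/2)[sin(31°+54°) + sin(31°-54°)]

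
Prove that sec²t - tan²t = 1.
LHS = 1/cos²t - sin²t/cos²t = (1 - sin²t)/cos²t = cos²t/cos²t = 1 = RHS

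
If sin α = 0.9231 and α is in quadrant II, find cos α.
cos α = -0.3846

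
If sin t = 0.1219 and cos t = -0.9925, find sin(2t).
sin(2t) = 2 sin t cos t = -0.242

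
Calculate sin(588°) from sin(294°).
sin(588°) = 2 sin 294° cos 294° = -0.7431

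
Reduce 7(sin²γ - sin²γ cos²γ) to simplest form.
7(sin²γ - sin²γ cos²γ) = 7(sin⁴γ) (using Factoring)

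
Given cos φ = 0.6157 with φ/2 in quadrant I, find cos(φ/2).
cos(φ/2) = ±√((1 + cos φ)/2); positive since φ/2 ∈ QI, so cos(φ/2) = 0.8988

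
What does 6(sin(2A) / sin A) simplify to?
6(sin(2A) / sin A) = 6(2 cos A) (using Double angle)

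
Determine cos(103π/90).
cos(103π/90) = -0.8988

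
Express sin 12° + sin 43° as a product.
sin 12° + sin 43° = 2 sin(27.5°) cos(-15.5°)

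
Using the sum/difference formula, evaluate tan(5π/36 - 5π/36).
tan(5π/36 - 5π/36) = (tan 5π/36 - tan 5π/36)/(1 + tan 5π/36 tan 5π/36) = 0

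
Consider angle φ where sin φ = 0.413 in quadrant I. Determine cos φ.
cos φ = √(1 - sin²φ) = 0.9107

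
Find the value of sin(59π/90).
sin(59π/90) = 0.8829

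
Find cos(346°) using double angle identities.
cos(346°) = 2cos²173° - 1 = 0.9703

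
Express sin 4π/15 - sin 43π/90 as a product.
sin 4π/15 - sin 43π/90 = 2 cos(67π/180) sin(-19π/180)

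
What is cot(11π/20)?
cot(11π/20) = -0.1584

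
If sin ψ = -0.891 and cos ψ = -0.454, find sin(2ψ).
sin(2ψ) = 2 sin ψ cos ψ = 0.809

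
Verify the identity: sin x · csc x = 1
LHS = sin x · (1/sin x) = 1 = RHS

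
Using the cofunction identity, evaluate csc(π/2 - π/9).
csc(π/2 - π/9) = sec(π/9) = 1.064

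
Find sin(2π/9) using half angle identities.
sin(2π/9) = √((1 - cos 4π/9)/2) = 0.6428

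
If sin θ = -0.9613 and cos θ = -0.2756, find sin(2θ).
sin(2θ) = 2 sin θ cos θ = 0.5299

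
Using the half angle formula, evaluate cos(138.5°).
cos(138.5°) = -√((1 + cos 277°)/2) = -0.749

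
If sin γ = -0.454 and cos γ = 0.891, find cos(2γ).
cos(2γ) = cos²γ - sin²γ = 0.5878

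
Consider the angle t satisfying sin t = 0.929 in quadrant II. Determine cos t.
cos t = ±√(1 - sin²t) = -0.3701 (negative in QII)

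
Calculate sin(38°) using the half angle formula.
sin(38°) = √((1 - cos 76°)/2) = 0.6157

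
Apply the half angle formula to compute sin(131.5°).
sin(131.5°) = √((1 - cos 263°)/2) = 0.749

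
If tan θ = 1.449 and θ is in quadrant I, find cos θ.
cos θ = 0.568 (using tan²θ + 1 = sec²θ)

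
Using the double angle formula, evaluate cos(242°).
cos(242°) = cos²121° - sin²121° = -0.4695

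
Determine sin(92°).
sin(92°) = 0.9994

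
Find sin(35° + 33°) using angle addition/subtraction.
sin(35° + 33°) = sin 35° cos 33° + cos 35° sin 33° = 0.9272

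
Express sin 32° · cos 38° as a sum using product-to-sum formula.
sin 32° cos 38° = (1/2)[sin(32°+38°) + sin(32°-38°)]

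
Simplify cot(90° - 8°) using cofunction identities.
cot(90° - 8°) = tan(8°)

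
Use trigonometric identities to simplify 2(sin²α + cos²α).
2(sin²α + cos²α) = 2 (using Pythagorean identity)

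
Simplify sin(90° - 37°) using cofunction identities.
sin(90° - 37°) = cos(37°)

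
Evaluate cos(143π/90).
cos(143π/90) = 0.2756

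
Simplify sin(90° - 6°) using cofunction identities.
sin(90° - 6°) = cos(6°)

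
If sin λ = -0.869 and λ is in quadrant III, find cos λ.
cos λ = -0.4948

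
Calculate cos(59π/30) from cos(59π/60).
cos(59π/30) = cos²59π/60 - sin²59π/60 = 0.9945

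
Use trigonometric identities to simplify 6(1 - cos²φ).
6(1 - cos²φ) = 6(sin²φ) (using Pythagorean identity)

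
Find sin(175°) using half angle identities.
sin(175°) = √((1 - cos 350°)/2) = 0.08716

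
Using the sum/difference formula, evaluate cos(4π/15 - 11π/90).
cos(4π/15 - 11π/90) = cos 4π/15 cos 11π/90 + sin 4π/15 sin 11π/90 = 0.8988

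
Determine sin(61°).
sin(61°) = 0.8746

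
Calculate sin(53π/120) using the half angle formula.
sin(53π/120) = √((1 - cos 53π/60)/2) = 0.9833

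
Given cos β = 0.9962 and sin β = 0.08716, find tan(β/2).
tan(β/2) = sin β / (1 + cos β) = 0.04366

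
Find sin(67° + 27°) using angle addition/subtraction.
sin(67° + 27°) = sin 67° cos 27° + cos 67° sin 27° = 0.9976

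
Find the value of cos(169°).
cos(169°) = -0.9816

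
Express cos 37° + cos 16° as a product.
cos 37° + cos 16° = 2 cos(26.5°) cos(10.5°)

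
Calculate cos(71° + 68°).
cos(71° + 68°) = cos 71° cos 68° - sin 71° sin 68° = -0.7547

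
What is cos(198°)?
cos(198°) = -0.9511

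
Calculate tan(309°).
tan(309°) = -1.235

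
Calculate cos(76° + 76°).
cos(76° + 76°) = cos 76° cos 76° - sin 76° sin 76° = -0.8829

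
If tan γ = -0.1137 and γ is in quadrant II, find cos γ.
cos γ = -0.9936 (using tan²γ + 1 = sec²γ)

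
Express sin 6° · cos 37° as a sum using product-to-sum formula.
sin 6° cos 37° = (1/2)[sin(6°+37°) + sin(6°-37°)]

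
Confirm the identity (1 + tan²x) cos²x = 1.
LHS = sec²x · cos²x = (1/cos²x) · cos²x = 1 = RHS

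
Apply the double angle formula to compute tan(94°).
tan(94°) = 2 tan 47° / (1 - tan²47°) = -14.3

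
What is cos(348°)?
cos(348°) = 0.9781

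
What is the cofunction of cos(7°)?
cos(7°) = sin(90° - 7°) = sin(83°)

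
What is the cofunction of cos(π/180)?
cos(π/180) = sin(π/2 - π/180) = sin(89π/180)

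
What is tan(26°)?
tan(26°) = 0.4877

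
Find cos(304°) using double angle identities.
cos(304°) = cos²152° - sin²152° = 0.5592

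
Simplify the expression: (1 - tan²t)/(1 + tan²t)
(1 - tan²t)/(1 + tan²t) = cos(2t) (using Double angle)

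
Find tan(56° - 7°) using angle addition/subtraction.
tan(56° - 7°) = (tan 56° - tan 7°)/(1 + tan 56° tan 7°) = 1.15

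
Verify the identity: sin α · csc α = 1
LHS = sin α · (1/sin α) = 1 = RHS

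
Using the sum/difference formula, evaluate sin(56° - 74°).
sin(56° - 74°) = sin 56° cos 74° - cos 56° sin 74° = -0.309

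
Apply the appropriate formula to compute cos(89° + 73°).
cos(89° + 73°) = cos 89° cos 73° - sin 89° sin 73° = -0.9511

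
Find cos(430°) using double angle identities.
cos(430°) = cos²215° - sin²215° = 0.342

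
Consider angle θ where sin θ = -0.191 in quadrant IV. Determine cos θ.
cos θ = √(1 - sin²θ) = 0.9816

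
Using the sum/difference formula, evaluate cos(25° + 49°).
cos(25° + 49°) = cos 25° cos 49° - sin 25° sin 49° = 0.2756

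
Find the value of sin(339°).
sin(339°) = -0.3584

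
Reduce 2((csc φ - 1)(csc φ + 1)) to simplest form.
2((csc φ - 1)(csc φ + 1)) = 2(cot²φ) (using Diff. of squares)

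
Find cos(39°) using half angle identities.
cos(39°) = √((1 + cos 78°)/2) = 0.7771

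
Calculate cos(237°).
cos(237°) = -0.5446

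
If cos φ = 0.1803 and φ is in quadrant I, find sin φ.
sin φ = 0.9836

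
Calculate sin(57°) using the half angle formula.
sin(57°) = √((1 - cos 114°)/2) = 0.8387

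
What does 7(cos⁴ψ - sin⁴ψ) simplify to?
7(cos⁴ψ - sin⁴ψ) = 7(cos(2ψ)) (using Factoring + double angle)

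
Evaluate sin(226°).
sin(226°) = -0.7193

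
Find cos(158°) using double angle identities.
cos(158°) = cos²79° - sin²79° = -0.9272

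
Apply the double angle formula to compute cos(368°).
cos(368°) = cos²184° - sin²184° = 0.9903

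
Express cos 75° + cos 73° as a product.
cos 75° + cos 73° = 2 cos(74°) cos(1°)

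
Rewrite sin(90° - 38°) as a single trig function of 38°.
sin(90° - 38°) = cos(38°)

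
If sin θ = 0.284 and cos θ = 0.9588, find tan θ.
tan θ = sin θ / cos θ = 0.2962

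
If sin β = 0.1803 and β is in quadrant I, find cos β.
cos β = 0.9836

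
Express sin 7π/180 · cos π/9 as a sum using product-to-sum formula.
sin 7π/180 cos π/9 = (1/2)[sin(7π/180+π/9) + sin(7π/180-π/9)]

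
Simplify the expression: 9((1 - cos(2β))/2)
9((1 - cos(2β))/2) = 9(sin²β) (using Power reduction)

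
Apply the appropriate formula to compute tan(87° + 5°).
tan(87° + 5°) = (tan 87° + tan 5°)/(1 - tan 87° tan 5°) = -28.64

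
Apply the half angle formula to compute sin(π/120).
sin(π/120) = √((1 - cos π/60)/2) = 0.02618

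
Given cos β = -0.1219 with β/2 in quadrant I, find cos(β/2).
cos(β/2) = ±√((1 + cos β)/2); positive since β/2 ∈ QI, so cos(β/2) = 0.6626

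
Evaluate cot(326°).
cot(326°) = -1.483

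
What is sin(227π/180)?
sin(227π/180) = -0.7314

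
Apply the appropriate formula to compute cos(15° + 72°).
cos(15° + 72°) = cos 15° cos 72° - sin 15° sin 72° = 0.05234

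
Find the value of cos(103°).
cos(103°) = -0.225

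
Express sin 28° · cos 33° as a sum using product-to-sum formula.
sin 28° cos 33° = (1/2)[sin(28°+33°) + sin(28°-33°)]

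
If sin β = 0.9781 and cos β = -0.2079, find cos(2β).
cos(2β) = cos²β - sin²β = -0.9135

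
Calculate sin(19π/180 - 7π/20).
sin(19π/180 - 7π/20) = sin 19π/180 cos 7π/20 - cos 19π/180 sin 7π/20 = -0.6947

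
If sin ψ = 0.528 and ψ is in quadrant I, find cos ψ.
cos ψ = 0.8492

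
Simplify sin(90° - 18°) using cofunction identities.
sin(90° - 18°) = cos(18°)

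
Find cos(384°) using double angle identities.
cos(384°) = cos²192° - sin²192° = 0.9135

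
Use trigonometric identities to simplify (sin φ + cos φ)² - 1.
(sin φ + cos φ)² - 1 = sin(2φ) (using Pythagorean + double angle)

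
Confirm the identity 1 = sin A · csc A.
RHS = sin A · (1/sin A) = 1 = LHS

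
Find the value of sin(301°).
sin(301°) = -0.8572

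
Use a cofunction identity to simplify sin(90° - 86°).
sin(90° - 86°) = cos(86°)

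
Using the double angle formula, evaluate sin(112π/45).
sin(112π/45) = 2 sin 56π/45 cos 56π/45 = 0.9994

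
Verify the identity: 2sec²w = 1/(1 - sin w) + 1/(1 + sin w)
RHS = [(1 + sin w) + (1 - sin w)] / [(1 - sin w)(1 + sin w)] = 2/(1 - sin²w) = 2/cos²w = 2sec²w = LHS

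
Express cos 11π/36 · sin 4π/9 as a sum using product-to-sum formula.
cos 11π/36 sin 4π/9 = (1/2)[sin(11π/36+4π/9) - sin(11π/36-4π/9)]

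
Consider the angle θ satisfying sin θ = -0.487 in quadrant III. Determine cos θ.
cos θ = ±√(1 - sin²θ) = -0.8734 (negative in QIII)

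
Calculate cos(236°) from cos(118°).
cos(236°) = cos²118° - sin²118° = -0.5592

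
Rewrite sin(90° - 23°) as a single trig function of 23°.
sin(90° - 23°) = cos(23°)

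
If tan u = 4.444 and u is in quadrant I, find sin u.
sin u = 0.9756 (using tan²u + 1 = sec²u)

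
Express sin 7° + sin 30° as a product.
sin 7° + sin 30° = 2 sin(18.5°) cos(-11.5°)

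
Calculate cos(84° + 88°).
cos(84° + 88°) = cos 84° cos 88° - sin 84° sin 88° = -0.9903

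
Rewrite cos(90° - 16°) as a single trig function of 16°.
cos(90° - 16°) = sin(16°)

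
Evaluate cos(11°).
cos(11°) = 0.9816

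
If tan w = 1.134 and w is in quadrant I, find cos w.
cos w = 0.6614 (using tan²w + 1 = sec²w)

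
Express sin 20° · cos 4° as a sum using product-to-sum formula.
sin 20° cos 4° = (1/2)[sin(20°+4°) + sin(20°-4°)]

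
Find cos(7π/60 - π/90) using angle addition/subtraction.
cos(7π/60 - π/90) = cos 7π/60 cos π/90 + sin 7π/60 sin π/90 = 0.9455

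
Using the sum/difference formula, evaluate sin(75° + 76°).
sin(75° + 76°) = sin 75° cos 76° + cos 75° sin 76° = 0.4848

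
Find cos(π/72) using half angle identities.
cos(π/72) = √((1 + cos π/36)/2) = 0.999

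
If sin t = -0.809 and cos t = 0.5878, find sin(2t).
sin(2t) = 2 sin t cos t = -0.9511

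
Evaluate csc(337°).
csc(337°) = -2.559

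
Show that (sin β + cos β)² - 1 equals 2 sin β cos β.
LHS = sin²β + 2 sin β cos β + cos²β - 1 = (sin²β + cos²β) + 2 sin β cos β - 1 = 1 + 2 sin β cos β - 1 = 2 sin β cos β = RHS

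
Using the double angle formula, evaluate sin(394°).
sin(394°) = 2 sin 197° cos 197° = 0.5592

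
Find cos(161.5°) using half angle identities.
cos(161.5°) = -√((1 + cos 323°)/2) = -0.9483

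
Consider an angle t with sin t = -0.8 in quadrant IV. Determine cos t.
cos t = √(1 - sin²t) = 0.6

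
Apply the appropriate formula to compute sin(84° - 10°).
sin(84° - 10°) = sin 84° cos 10° - cos 84° sin 10° = 0.9613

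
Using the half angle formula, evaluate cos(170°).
cos(170°) = -√((1 + cos 340°)/2) = -0.9848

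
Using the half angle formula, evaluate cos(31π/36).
cos(31π/36) = -√((1 + cos 31π/18)/2) = -0.9063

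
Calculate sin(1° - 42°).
sin(1° - 42°) = sin 1° cos 42° - cos 1° sin 42° = -0.6561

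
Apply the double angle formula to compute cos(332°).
cos(332°) = 1 - 2sin²166° = 0.8829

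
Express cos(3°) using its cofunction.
cos(3°) = sin(90° - 3°) = sin(87°)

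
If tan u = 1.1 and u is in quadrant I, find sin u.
sin u = 0.7399 (using tan²u + 1 = sec²u)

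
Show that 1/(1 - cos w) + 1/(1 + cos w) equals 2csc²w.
LHS = [(1 + cos w) + (1 - cos w)] / [(1 - cos w)(1 + cos w)] = 2/(1 - cos²w) = 2/sin²w = 2csc²w = RHS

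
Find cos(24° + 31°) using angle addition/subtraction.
cos(24° + 31°) = cos 24° cos 31° - sin 24° sin 31° = 0.5736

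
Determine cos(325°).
cos(325°) = 0.8192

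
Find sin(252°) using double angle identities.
sin(252°) = 2 sin 126° cos 126° = -0.9511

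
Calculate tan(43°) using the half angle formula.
tan(43°) = sin 86° / (1 + cos 86°) = 0.9325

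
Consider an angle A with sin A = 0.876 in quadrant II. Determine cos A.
cos A = ±√(1 - sin²A) = -0.4823 (negative in QII)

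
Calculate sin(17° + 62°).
sin(17° + 62°) = sin 17° cos 62° + cos 17° sin 62° = 0.9816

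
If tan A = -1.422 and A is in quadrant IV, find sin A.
sin A = -0.818 (using tan²A + 1 = sec²A)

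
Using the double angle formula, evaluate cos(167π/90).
cos(167π/90) = cos²167π/180 - sin²167π/180 = 0.8988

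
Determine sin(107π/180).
sin(107π/180) = 0.9563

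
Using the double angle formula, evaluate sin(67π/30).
sin(67π/30) = 2 sin 67π/60 cos 67π/60 = 0.6691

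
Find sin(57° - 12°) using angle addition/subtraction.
sin(57° - 12°) = sin 57° cos 12° - cos 57° sin 12° = √2/2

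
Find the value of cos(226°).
cos(226°) = -0.6947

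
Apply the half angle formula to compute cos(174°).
cos(174°) = -√((1 + cos 348°)/2) = -0.9945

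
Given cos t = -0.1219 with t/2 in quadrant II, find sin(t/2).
sin(t/2) = ±√((1 - cos t)/2); positive since t/2 ∈ QII, so sin(t/2) = 0.749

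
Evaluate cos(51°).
cos(51°) = 0.6293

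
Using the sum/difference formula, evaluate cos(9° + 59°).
cos(9° + 59°) = cos 9° cos 59° - sin 9° sin 59° = 0.3746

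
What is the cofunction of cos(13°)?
cos(13°) = sin(90° - 13°) = sin(77°)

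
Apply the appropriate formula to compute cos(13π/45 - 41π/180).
cos(13π/45 - 41π/180) = cos 13π/45 cos 41π/180 + sin 13π/45 sin 41π/180 = 0.9816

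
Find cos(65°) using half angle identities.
cos(65°) = √((1 + cos 130°)/2) = 0.4226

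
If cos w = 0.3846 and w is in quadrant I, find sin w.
sin w = 0.9231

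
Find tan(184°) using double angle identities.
tan(184°) = 2 tan 92° / (1 - tan²92°) = 0.06993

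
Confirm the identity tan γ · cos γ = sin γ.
LHS = (sin γ/cos γ) · cos γ = sin γ = RHS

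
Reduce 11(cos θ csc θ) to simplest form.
11(cos θ csc θ) = 11(cot θ) (using Reciprocal + quotient)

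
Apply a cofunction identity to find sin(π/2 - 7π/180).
sin(π/2 - 7π/180) = cos(7π/180) = 0.9925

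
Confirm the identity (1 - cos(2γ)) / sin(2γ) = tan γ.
LHS = 2sin²γ / (2 sin γ cos γ) = sin γ/cos γ = tan γ = RHS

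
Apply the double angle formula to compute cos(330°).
cos(330°) = cos²165° - sin²165° = √3/2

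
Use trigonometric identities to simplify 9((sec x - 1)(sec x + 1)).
9((sec x - 1)(sec x + 1)) = 9(tan²x) (using Diff. of squares)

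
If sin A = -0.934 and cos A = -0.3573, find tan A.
tan A = sin A / cos A = 2.614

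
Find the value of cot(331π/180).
cot(331π/180) = -1.804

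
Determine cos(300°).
cos(300°) = 1/2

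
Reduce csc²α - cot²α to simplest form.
csc²α - cot²α = 1 (using Pythagorean identity)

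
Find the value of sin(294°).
sin(294°) = -0.9135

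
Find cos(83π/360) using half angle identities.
cos(83π/360) = √((1 + cos 83π/180)/2) = 0.749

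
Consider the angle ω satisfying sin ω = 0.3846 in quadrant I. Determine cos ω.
cos ω = √(1 - sin²ω) = 0.9231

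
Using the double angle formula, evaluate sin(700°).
sin(700°) = 2 sin 350° cos 350° = -0.342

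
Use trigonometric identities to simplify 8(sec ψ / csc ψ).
8(sec ψ / csc ψ) = 8(tan ψ) (using Reciprocal identities)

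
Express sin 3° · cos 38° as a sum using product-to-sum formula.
sin 3° cos 38° = (1/2)[sin(3°+38°) + sin(3°-38°)]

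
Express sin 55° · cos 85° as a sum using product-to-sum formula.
sin 55° cos 85° = (1/2)[sin(55°+85°) + sin(55°-85°)]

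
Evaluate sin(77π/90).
sin(77π/90) = 0.4384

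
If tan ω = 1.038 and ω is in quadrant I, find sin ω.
sin ω = 0.7202 (using tan²ω + 1 = sec²ω)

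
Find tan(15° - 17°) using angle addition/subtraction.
tan(15° - 17°) = (tan 15° - tan 17°)/(1 + tan 15° tan 17°) = -0.03492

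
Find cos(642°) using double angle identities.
cos(642°) = cos²321° - sin²321° = 0.2079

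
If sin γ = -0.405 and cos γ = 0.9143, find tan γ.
tan γ = sin γ / cos γ = -0.443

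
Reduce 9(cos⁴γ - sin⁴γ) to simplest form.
9(cos⁴γ - sin⁴γ) = 9(cos(2γ)) (using Factoring + double angle)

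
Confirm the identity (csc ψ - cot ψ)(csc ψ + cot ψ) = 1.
LHS = csc²ψ - cot²ψ = (1 + cot²ψ) - cot²ψ = 1 = RHS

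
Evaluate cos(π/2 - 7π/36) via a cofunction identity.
cos(π/2 - 7π/36) = sin(7π/36) = 0.5736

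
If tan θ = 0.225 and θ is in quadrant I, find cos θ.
cos θ = 0.9756 (using tan²θ + 1 = sec²θ)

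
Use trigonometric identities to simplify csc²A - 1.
csc²A - 1 = cot²A (using Pythagorean identity)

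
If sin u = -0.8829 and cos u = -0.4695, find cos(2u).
cos(2u) = cos²u - sin²u = -0.5591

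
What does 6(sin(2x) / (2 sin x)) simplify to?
6(sin(2x) / (2 sin x)) = 6(cos x) (using Double angle)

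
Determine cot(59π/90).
cot(59π/90) = -0.5317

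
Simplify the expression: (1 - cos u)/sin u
(1 - cos u)/sin u = tan(u/2) (using Half angle)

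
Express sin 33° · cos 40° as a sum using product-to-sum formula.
sin 33° cos 40° = (1/2)[sin(33°+40°) + sin(33°-40°)]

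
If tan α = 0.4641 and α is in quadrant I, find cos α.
cos α = 0.9071 (using tan²α + 1 = sec²α)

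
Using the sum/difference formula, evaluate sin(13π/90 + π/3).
sin(13π/90 + π/3) = sin 13π/90 cos π/3 + cos 13π/90 sin π/3 = 0.9976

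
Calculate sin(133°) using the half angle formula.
sin(133°) = √((1 - cos 266°)/2) = 0.7314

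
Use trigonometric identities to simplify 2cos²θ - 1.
2cos²θ - 1 = cos(2θ) (using Double angle)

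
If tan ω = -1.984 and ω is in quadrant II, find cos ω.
cos ω = -0.4501 (using tan²ω + 1 = sec²ω)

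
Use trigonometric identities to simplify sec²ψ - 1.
sec²ψ - 1 = tan²ψ (using Pythagorean identity)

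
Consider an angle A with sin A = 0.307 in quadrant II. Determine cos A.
cos A = ±√(1 - sin²A) = -0.9517 (negative in QII)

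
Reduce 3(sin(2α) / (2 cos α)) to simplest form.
3(sin(2α) / (2 cos α)) = 3(sin α) (using Double angle)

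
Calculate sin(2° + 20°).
sin(2° + 20°) = sin 2° cos 20° + cos 2° sin 20° = 0.3746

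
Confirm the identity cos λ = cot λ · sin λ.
RHS = (cos λ/sin λ) · sin λ = cos λ = LHS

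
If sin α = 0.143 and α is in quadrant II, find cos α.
cos α = -0.9897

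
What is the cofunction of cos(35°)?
cos(35°) = sin(90° - 35°) = sin(55°)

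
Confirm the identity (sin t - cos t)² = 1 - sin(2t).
LHS = sin²t - 2 sin t cos t + cos²t = (sin²t + cos²t) - 2 sin t cos t = 1 - sin(2t) = RHS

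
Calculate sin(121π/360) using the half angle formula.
sin(121π/360) = √((1 - cos 121π/180)/2) = 0.8704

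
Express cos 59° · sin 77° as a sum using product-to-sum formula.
cos 59° sin 77° = (1/2)[sin(59°+77°) - sin(59°-77°)]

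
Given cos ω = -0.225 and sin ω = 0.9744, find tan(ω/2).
tan(ω/2) = sin ω / (1 + cos ω) = 1.257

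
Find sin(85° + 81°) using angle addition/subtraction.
sin(85° + 81°) = sin 85° cos 81° + cos 85° sin 81° = 0.2419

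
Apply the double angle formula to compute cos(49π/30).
cos(49π/30) = cos²49π/60 - sin²49π/60 = 0.4067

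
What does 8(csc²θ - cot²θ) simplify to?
8(csc²θ - cot²θ) = 8 (using Pythagorean identity)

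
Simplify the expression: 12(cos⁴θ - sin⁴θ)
12(cos⁴θ - sin⁴θ) = 12(cos(2θ)) (using Factoring + double angle)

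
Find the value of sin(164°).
sin(164°) = 0.2756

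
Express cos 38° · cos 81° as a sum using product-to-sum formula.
cos 38° cos 81° = (1/2)[cos(38°-81°) + cos(38°+81°)]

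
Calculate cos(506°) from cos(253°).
cos(506°) = cos²253° - sin²253° = -0.829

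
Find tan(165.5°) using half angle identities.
tan(165.5°) = sin 331° / (1 + cos 331°) = -0.2586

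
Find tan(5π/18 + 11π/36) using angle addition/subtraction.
tan(5π/18 + 11π/36) = (tan 5π/18 + tan 11π/36)/(1 - tan 5π/18 tan 11π/36) = -(2+√3)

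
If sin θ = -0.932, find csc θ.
csc θ = 1/sin θ = -1.073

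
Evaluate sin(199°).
sin(199°) = -0.3256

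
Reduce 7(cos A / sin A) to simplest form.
7(cos A / sin A) = 7(cot A) (using Quotient identity)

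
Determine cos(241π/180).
cos(241π/180) = -0.4848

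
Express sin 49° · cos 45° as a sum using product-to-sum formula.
sin 49° cos 45° = (1/2)[sin(49°+45°) + sin(49°-45°)]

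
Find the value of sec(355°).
sec(355°) = 1.004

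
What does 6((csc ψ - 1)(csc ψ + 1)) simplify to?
6((csc ψ - 1)(csc ψ + 1)) = 6(cot²ψ) (using Diff. of squares)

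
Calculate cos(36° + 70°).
cos(36° + 70°) = cos 36° cos 70° - sin 36° sin 70° = -0.2756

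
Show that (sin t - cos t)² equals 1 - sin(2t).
LHS = sin²t - 2 sin t cos t + cos²t = (sin²t + cos²t) - 2 sin t cos t = 1 - sin(2t) = RHS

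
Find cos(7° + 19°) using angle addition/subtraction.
cos(7° + 19°) = cos 7° cos 19° - sin 7° sin 19° = 0.8988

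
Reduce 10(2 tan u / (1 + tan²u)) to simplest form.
10(2 tan u / (1 + tan²u)) = 10(sin(2u)) (using Double angle)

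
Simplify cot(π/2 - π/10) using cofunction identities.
cot(π/2 - π/10) = tan(π/10)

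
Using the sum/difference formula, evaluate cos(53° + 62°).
cos(53° + 62°) = cos 53° cos 62° - sin 53° sin 62° = -0.4226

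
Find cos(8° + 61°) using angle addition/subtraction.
cos(8° + 61°) = cos 8° cos 61° - sin 8° sin 61° = 0.3584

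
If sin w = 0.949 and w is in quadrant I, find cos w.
cos w = 0.3153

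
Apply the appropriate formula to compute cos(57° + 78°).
cos(57° + 78°) = cos 57° cos 78° - sin 57° sin 78° = -√2/2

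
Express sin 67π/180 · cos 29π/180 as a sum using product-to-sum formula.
sin 67π/180 cos 29π/180 = (1/2)[sin(67π/180+29π/180) + sin(67π/180-29π/180)]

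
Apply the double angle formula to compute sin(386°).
sin(386°) = 2 sin 193° cos 193° = 0.4384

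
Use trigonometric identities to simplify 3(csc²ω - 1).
3(csc²ω - 1) = 3(cot²ω) (using Pythagorean identity)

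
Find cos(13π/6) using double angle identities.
cos(13π/6) = cos²13π/12 - sin²13π/12 = √3/2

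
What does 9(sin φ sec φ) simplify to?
9(sin φ sec φ) = 9(tan φ) (using Reciprocal + quotient)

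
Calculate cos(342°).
cos(342°) = 0.9511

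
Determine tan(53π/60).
tan(53π/60) = -0.3839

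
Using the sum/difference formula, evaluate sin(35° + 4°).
sin(35° + 4°) = sin 35° cos 4° + cos 35° sin 4° = 0.6293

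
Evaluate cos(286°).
cos(286°) = 0.2756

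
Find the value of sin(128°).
sin(128°) = 0.788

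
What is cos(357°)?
cos(357°) = 0.9986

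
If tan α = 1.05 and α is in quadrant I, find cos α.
cos α = 0.6897 (using tan²α + 1 = sec²α)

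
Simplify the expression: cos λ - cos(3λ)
cos λ - cos(3λ) = 2 sin(2λ) sin λ (using Sum-to-product)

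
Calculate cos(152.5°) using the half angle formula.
cos(152.5°) = -√((1 + cos 305°)/2) = -0.887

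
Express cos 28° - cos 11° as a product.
cos 28° - cos 11° = -2 sin(19.5°) sin(8.5°)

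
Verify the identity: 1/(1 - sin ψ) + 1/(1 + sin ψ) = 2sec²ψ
LHS = [(1 + sin ψ) + (1 - sin ψ)] / [(1 - sin ψ)(1 + sin ψ)] = 2/(1 - sin²ψ) = 2/cos²ψ = 2sec²ψ = RHS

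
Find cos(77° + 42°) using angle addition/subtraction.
cos(77° + 42°) = cos 77° cos 42° - sin 77° sin 42° = -0.4848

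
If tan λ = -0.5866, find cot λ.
cot λ = 1/tan λ = -1.705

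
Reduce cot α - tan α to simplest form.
cot α - tan α = 2 cot(2α) (using Double angle)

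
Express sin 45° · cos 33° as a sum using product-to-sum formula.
sin 45° cos 33° = (1/2)[sin(45°+33°) + sin(45°-33°)]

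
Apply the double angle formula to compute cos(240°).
cos(240°) = cos²120° - sin²120° = -1/2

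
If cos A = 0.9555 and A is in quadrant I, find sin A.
sin A = 0.295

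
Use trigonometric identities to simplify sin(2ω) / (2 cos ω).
sin(2ω) / (2 cos ω) = sin ω (using Double angle)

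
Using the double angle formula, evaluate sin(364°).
sin(364°) = 2 sin 182° cos 182° = 0.06976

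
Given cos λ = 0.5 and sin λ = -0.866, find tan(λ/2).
tan(λ/2) = sin λ / (1 + cos λ) = -0.5773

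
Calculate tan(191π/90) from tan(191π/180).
tan(191π/90) = 2 tan 191π/180 / (1 - tan²191π/180) = 0.404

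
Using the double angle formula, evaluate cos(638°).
cos(638°) = cos²319° - sin²319° = 0.1392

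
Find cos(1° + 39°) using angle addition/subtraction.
cos(1° + 39°) = cos 1° cos 39° - sin 1° sin 39° = 0.766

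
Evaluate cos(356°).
cos(356°) = 0.9976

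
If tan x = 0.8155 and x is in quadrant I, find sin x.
sin x = 0.632 (using tan²x + 1 = sec²x)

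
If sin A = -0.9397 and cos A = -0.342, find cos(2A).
cos(2A) = cos²A - sin²A = -0.7661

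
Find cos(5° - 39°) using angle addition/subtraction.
cos(5° - 39°) = cos 5° cos 39° + sin 5° sin 39° = 0.829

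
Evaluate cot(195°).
cot(195°) = 2+√3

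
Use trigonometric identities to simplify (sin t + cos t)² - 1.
(sin t + cos t)² - 1 = sin(2t) (using Pythagorean + double angle)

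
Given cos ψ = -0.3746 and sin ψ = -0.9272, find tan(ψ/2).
tan(ψ/2) = sin ψ / (1 + cos ψ) = -1.483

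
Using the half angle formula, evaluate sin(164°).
sin(164°) = √((1 - cos 328°)/2) = 0.2756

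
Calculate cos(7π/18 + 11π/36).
cos(7π/18 + 11π/36) = cos 7π/18 cos 11π/36 - sin 7π/18 sin 11π/36 = -0.5736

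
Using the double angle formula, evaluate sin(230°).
sin(230°) = 2 sin 115° cos 115° = -0.766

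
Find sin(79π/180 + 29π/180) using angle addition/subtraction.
sin(79π/180 + 29π/180) = sin 79π/180 cos 29π/180 + cos 79π/180 sin 29π/180 = 0.9511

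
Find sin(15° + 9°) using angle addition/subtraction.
sin(15° + 9°) = sin 15° cos 9° + cos 15° sin 9° = 0.4067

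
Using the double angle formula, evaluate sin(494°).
sin(494°) = 2 sin 247° cos 247° = 0.7193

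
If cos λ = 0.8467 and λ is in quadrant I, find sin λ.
sin λ = 0.5321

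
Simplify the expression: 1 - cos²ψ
1 - cos²ψ = sin²ψ (using Pythagorean identity)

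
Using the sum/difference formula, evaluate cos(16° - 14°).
cos(16° - 14°) = cos 16° cos 14° + sin 16° sin 14° = 0.9994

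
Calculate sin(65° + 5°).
sin(65° + 5°) = sin 65° cos 5° + cos 65° sin 5° = 0.9397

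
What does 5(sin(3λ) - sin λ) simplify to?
5(sin(3λ) - sin λ) = 5(2 cos(2λ) sin λ) (using Sum-to-product)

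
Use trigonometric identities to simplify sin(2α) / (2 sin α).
sin(2α) / (2 sin α) = cos α (using Double angle)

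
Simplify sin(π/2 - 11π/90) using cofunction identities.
sin(π/2 - 11π/90) = cos(11π/90)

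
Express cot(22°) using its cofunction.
cot(22°) = tan(90° - 22°) = tan(68°)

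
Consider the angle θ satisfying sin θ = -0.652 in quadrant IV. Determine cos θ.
cos θ = √(1 - sin²θ) = 0.7582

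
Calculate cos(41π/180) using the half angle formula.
cos(41π/180) = √((1 + cos 41π/90)/2) = 0.7547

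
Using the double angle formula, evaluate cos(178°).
cos(178°) = 1 - 2sin²89° = -0.9994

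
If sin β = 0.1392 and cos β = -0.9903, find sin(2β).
sin(2β) = 2 sin β cos β = -0.2757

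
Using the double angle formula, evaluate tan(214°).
tan(214°) = 2 tan 107° / (1 - tan²107°) = 0.6745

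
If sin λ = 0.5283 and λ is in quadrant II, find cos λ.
cos λ = -0.8491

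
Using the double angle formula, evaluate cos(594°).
cos(594°) = cos²297° - sin²297° = -0.5878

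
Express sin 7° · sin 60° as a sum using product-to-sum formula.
sin 7° sin 60° = (1/2)[cos(7°-60°) - cos(7°+60°)]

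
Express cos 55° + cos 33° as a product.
cos 55° + cos 33° = 2 cos(44°) cos(11°)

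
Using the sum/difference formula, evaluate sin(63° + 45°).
sin(63° + 45°) = sin 63° cos 45° + cos 63° sin 45° = 0.9511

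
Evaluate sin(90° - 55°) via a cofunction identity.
sin(90° - 55°) = cos(55°) = 0.5736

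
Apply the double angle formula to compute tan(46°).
tan(46°) = 2 tan 23° / (1 - tan²23°) = 1.036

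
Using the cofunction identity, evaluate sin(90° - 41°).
sin(90° - 41°) = cos(41°) = 0.7547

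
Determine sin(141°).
sin(141°) = 0.6293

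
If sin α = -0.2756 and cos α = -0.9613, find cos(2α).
cos(2α) = cos²α - sin²α = 0.8481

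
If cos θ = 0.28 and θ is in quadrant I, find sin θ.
sin θ = 0.96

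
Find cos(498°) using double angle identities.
cos(498°) = cos²249° - sin²249° = -0.7431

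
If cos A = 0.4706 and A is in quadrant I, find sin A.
sin A = 0.8823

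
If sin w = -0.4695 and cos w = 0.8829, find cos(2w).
cos(2w) = cos²w - sin²w = 0.5591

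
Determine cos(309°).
cos(309°) = 0.6293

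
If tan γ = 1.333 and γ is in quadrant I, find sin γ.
sin γ = 0.7999 (using tan²γ + 1 = sec²γ)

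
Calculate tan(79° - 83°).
tan(79° - 83°) = (tan 79° - tan 83°)/(1 + tan 79° tan 83°) = -0.06993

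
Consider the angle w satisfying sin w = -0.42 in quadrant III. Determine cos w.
cos w = ±√(1 - sin²w) = -0.9075 (negative in QIII)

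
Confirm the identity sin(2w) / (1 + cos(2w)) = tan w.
LHS = 2 sin w cos w / (2cos²w) = sin w/cos w = tan w = RHS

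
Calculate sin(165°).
sin(165°) = (√6-√2)/4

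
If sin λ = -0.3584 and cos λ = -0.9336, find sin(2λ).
sin(2λ) = 2 sin λ cos λ = 0.6692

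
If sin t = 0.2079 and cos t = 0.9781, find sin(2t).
sin(2t) = 2 sin t cos t = 0.4067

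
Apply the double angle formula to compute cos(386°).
cos(386°) = cos²193° - sin²193° = 0.8988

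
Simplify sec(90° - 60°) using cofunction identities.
sec(90° - 60°) = csc(60°)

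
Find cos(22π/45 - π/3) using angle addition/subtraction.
cos(22π/45 - π/3) = cos 22π/45 cos π/3 + sin 22π/45 sin π/3 = 0.8829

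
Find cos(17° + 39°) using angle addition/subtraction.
cos(17° + 39°) = cos 17° cos 39° - sin 17° sin 39° = 0.5592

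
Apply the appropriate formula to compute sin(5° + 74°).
sin(5° + 74°) = sin 5° cos 74° + cos 5° sin 74° = 0.9816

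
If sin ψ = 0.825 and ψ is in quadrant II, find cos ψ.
cos ψ = -0.5651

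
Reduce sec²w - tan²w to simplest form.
sec²w - tan²w = 1 (using Pythagorean identity)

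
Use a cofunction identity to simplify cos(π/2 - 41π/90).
cos(π/2 - 41π/90) = sin(41π/90)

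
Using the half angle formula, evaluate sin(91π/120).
sin(91π/120) = √((1 - cos 91π/60)/2) = 0.6884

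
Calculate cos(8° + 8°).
cos(8° + 8°) = cos 8° cos 8° - sin 8° sin 8° = 0.9613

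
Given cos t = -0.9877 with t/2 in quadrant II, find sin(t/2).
sin(t/2) = ±√((1 - cos t)/2); positive since t/2 ∈ QII, so sin(t/2) = 0.9969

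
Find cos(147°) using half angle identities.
cos(147°) = -√((1 + cos 294°)/2) = -0.8387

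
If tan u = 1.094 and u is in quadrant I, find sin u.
sin u = 0.7381 (using tan²u + 1 = sec²u)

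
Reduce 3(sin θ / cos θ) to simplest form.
3(sin θ / cos θ) = 3(tan θ) (using Quotient identity)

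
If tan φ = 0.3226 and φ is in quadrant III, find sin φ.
sin φ = -0.307 (using tan²φ + 1 = sec²φ)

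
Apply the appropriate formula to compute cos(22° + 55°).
cos(22° + 55°) = cos 22° cos 55° - sin 22° sin 55° = 0.225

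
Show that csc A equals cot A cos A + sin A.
RHS = cos²A/sin A + sin A = (cos²A + sin²A)/sin A = 1/sin A = csc A = LHS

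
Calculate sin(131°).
sin(131°) = 0.7547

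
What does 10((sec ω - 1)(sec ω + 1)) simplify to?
10((sec ω - 1)(sec ω + 1)) = 10(tan²ω) (using Diff. of squares)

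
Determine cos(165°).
cos(165°) = -(√6+√2)/4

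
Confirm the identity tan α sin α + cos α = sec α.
LHS = sin²α/cos α + cos α = (sin²α + cos²α)/cos α = 1/cos α = sec α = RHS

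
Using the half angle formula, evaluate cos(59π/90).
cos(59π/90) = -√((1 + cos 59π/45)/2) = -0.4695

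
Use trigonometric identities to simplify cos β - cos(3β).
cos β - cos(3β) = 2 sin(2β) sin β (using Sum-to-product)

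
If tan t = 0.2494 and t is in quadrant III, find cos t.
cos t = -0.9703 (using tan²t + 1 = sec²t)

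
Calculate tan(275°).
tan(275°) = -11.43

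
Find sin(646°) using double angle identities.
sin(646°) = 2 sin 323° cos 323° = -0.9613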